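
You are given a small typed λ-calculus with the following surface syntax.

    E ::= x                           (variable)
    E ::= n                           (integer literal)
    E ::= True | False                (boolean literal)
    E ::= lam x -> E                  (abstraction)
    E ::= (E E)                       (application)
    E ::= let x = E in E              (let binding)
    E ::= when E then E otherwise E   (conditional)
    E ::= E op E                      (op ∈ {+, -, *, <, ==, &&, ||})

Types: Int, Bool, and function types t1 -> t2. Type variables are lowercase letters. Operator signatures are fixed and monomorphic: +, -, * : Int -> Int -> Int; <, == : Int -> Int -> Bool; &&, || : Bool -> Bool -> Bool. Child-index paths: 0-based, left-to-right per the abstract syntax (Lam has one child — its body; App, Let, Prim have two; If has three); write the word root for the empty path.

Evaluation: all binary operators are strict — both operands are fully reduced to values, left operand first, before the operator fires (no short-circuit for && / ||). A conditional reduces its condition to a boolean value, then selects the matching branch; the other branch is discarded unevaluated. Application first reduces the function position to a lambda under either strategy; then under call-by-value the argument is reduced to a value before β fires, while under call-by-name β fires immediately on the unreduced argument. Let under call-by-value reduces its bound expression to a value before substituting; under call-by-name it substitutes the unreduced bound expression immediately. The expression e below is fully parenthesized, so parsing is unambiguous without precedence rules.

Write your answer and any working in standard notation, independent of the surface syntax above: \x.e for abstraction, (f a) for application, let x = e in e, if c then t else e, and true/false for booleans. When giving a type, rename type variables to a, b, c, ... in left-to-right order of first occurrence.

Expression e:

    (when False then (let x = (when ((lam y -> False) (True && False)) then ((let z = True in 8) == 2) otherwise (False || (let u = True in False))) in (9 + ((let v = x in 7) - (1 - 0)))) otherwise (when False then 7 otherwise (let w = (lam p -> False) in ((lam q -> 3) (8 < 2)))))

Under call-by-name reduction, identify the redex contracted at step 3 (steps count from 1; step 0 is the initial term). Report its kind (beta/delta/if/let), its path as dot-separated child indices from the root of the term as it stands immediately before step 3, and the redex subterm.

Answer: let at root : (let w = (\p.false) in ((\q.3) (8 < 2)))

Derivation:
step 0: (if false then (let x = (if ((\y.false) (true && false)) then ((let z = true in 8) == 2) else (false || (let u = true in false))) in (9 + ((let v = x in 7) - (1 - 0)))) else (if false then 7 else (let w = (\p.false) in ((\q.3) (8 < 2)))))
step 1: [if@root] (if false then 7 else (let w = (\p.false) in ((\q.3) (8 < 2))))
step 2: [if@root] (let w = (\p.false) in ((\q.3) (8 < 2)))
step 3: [let@root] ((\q.3) (8 < 2))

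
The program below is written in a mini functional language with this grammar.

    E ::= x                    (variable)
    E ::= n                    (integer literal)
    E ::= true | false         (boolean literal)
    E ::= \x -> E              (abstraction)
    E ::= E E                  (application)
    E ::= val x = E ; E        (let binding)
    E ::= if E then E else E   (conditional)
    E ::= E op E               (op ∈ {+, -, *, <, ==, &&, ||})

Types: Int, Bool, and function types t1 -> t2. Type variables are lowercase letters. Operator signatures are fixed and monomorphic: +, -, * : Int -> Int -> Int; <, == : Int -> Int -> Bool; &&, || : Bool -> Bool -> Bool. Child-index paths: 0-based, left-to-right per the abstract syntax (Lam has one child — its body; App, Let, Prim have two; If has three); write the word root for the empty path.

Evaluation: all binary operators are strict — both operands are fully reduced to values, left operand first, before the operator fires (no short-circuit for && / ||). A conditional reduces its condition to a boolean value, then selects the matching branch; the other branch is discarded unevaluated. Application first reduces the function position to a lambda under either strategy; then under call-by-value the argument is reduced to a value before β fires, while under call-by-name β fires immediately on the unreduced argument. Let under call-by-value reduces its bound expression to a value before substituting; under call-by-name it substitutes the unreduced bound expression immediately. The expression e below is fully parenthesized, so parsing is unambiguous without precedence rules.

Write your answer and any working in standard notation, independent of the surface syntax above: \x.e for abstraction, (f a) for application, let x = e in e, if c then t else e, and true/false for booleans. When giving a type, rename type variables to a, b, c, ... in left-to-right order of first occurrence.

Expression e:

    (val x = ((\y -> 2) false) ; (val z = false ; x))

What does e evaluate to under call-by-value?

Working:
step 0: (let x = ((\y.2) false) in (let z = false in x))
step 1: [beta@0] (let x = 2 in (let z = false in x))
step 2: [let@root] (let z = false in 2)
step 3: [let@root] 2

Answer: 2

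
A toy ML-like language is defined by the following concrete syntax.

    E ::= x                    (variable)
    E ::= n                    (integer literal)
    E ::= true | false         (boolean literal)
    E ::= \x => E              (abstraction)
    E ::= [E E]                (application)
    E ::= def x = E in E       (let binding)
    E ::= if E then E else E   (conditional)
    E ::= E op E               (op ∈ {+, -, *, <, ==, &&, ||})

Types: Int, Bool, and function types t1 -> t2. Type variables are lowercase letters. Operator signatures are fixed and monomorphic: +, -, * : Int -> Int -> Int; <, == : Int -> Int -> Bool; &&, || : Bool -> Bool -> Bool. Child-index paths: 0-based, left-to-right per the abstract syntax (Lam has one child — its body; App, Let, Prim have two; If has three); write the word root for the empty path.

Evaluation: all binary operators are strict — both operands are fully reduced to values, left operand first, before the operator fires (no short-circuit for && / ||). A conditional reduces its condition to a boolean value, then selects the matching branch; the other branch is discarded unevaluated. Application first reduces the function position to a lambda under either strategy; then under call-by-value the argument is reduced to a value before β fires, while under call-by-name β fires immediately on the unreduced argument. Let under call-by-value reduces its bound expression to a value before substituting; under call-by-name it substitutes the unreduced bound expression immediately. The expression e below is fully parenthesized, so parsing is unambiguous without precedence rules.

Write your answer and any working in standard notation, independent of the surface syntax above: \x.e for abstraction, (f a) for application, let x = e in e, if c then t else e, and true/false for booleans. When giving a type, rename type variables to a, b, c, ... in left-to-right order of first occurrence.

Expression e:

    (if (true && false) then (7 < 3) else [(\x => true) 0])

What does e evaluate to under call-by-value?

Answer: true

Working:
step 0: (if (true && false) then (7 < 3) else ((\x.true) 0))
step 1: [delta@0] (if false then (7 < 3) else ((\x.true) 0))
step 2: [if@root] ((\x.true) 0)
step 3: [beta@root] true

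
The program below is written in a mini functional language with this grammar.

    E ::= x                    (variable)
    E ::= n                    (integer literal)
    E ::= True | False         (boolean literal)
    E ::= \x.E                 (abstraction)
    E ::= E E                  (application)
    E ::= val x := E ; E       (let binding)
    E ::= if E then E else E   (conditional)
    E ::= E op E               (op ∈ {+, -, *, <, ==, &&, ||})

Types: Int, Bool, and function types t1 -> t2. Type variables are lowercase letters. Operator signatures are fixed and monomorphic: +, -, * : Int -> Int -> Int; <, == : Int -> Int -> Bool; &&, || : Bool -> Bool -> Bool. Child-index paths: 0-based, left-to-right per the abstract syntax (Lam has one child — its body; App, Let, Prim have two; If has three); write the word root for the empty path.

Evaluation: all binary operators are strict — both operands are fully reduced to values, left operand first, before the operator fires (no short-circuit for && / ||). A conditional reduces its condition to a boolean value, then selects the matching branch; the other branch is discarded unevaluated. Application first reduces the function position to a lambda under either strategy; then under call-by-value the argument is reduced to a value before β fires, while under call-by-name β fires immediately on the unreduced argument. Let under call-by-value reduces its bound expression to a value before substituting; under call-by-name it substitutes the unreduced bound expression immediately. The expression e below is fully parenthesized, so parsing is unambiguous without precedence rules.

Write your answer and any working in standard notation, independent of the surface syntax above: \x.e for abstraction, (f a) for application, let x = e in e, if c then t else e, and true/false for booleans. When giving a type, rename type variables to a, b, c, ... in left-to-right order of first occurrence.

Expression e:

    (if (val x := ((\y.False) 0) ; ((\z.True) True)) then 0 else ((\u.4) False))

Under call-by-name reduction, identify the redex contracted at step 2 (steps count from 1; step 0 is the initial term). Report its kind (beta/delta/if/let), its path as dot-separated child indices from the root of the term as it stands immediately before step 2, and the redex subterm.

Answer: beta at 0 : ((\z.true) true)

Trace:
step 0: (if (let x = ((\y.false) 0) in ((\z.true) true)) then 0 else ((\u.4) false))
step 1: [let@0] (if ((\z.true) true) then 0 else ((\u.4) false))
step 2: [beta@0] (if true then 0 else ((\u.4) false))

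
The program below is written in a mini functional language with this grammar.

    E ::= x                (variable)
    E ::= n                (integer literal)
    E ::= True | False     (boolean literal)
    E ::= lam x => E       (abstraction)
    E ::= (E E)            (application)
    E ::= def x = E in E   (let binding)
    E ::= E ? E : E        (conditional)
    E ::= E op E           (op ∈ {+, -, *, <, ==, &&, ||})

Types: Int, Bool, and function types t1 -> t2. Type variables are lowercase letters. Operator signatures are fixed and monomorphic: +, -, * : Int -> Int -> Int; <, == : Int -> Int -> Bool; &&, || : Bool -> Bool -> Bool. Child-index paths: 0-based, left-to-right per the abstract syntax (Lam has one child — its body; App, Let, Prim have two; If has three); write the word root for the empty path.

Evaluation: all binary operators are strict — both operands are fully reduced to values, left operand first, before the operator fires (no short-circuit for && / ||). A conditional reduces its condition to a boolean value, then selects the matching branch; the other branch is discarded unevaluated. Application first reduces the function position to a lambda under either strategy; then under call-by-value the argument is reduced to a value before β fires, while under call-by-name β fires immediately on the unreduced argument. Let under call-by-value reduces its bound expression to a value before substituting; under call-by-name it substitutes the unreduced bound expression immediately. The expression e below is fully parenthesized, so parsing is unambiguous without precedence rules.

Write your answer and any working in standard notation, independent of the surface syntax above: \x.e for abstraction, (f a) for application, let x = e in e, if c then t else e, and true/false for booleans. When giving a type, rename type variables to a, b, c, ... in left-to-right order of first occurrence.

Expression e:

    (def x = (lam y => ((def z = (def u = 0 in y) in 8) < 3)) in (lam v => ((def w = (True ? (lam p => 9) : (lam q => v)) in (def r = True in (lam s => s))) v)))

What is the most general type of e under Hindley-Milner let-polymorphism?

Answer: Int -> Int

Working:
let u : Int
y : a
let z : a
  unify Int ~ Int
  unify Int ~ Int
\y._ : a -> Bool
let x : forall. a -> Bool
  unify Bool ~ Bool
\p._ : c -> Int
v : b
\q._ : d -> b
  unify c -> Int ~ d -> b
  unify c ~ d
  unify Int ~ b
let w : forall. d -> Int
let r : Bool
s : e
\s._ : e -> e
v : Int
  unify e -> e ~ Int -> f
  unify e ~ Int
  unify Int ~ f
_ _ : Int
\v._ : Int -> Int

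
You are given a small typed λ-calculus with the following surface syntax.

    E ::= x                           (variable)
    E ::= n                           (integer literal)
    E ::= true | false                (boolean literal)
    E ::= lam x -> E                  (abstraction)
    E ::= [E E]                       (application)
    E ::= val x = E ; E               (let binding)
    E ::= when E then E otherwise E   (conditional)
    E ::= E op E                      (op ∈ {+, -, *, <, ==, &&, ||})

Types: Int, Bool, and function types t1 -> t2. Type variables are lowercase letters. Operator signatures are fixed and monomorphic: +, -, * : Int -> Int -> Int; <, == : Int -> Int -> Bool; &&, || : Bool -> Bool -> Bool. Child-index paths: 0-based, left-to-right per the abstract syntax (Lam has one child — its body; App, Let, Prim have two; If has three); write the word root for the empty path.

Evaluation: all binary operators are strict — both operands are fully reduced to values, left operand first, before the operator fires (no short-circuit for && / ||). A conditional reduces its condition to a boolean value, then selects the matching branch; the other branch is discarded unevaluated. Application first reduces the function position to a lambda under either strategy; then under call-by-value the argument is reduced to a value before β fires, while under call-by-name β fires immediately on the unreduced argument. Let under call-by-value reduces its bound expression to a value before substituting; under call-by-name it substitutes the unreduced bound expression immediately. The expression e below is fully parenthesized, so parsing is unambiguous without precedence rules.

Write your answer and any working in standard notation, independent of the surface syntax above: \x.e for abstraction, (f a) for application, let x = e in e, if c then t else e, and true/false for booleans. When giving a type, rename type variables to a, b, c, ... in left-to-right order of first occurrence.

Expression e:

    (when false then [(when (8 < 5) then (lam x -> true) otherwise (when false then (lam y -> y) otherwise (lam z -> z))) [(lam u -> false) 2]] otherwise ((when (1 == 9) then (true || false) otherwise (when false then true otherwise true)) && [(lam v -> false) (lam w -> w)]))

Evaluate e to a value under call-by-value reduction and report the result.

Working:
step 0: (if false then ((if (8 < 5) then (\x.true) else (if false then (\y.y) else (\z.z))) ((\u.false) 2)) else ((if (1 == 9) then (true || false) else (if false then true else true)) && ((\v.false) (\w.w))))
step 1: [if@root] ((if (1 == 9) then (true || false) else (if false then true else true)) && ((\v.false) (\w.w)))
step 2: [delta@0.0] ((if false then (true || false) else (if false then true else true)) && ((\v.false) (\w.w)))
step 3: [if@0] ((if false then true else true) && ((\v.false) (\w.w)))
step 4: [if@0] (true && ((\v.false) (\w.w)))
step 5: [beta@1] (true && false)
step 6: [delta@root] false

Answer: false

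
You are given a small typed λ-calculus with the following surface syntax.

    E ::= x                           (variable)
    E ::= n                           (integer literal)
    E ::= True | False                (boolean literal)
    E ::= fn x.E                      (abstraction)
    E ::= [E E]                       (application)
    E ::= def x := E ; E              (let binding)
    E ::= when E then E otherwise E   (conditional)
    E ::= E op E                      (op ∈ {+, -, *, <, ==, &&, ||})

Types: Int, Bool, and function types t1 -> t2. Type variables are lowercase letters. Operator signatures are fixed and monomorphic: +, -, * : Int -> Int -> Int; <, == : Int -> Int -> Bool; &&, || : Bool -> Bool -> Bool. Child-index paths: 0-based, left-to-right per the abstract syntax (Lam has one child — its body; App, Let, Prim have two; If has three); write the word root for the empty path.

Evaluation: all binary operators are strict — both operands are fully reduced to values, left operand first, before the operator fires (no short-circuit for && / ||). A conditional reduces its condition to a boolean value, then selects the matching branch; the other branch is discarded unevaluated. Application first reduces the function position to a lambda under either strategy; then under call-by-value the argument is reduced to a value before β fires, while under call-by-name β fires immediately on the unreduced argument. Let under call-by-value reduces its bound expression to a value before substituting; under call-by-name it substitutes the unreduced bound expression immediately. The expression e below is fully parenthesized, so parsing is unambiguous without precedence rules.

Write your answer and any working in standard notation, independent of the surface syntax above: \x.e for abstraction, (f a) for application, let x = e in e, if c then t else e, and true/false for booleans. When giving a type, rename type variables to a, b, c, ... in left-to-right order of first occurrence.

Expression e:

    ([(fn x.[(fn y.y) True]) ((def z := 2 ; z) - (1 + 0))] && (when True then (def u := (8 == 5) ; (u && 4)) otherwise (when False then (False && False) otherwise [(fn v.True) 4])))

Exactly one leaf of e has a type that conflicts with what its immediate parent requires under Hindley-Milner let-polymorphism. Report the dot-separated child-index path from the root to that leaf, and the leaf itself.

Trace:
y : b
\y._ : b -> b
  unify b -> b ~ Bool -> c
  unify b ~ Bool
  unify Bool ~ c
_ _ : Bool
\x._ : a -> Bool
let z : Int
z : Int
  unify Int ~ Int
  unify Int ~ Int
  unify Int ~ Int
  unify Int ~ Int
  unify a -> Bool ~ Int -> d
  unify a ~ Int
  unify Bool ~ d
_ _ : Bool
  unify Bool ~ Bool
  unify Bool ~ Bool
  unify Int ~ Int
  unify Int ~ Int
let u : Bool
u : Bool
  unify Bool ~ Bool
  unify Int ~ Bool
  FAIL: mismatch Int ~ Bool

Answer: 1.1.1.1 : 4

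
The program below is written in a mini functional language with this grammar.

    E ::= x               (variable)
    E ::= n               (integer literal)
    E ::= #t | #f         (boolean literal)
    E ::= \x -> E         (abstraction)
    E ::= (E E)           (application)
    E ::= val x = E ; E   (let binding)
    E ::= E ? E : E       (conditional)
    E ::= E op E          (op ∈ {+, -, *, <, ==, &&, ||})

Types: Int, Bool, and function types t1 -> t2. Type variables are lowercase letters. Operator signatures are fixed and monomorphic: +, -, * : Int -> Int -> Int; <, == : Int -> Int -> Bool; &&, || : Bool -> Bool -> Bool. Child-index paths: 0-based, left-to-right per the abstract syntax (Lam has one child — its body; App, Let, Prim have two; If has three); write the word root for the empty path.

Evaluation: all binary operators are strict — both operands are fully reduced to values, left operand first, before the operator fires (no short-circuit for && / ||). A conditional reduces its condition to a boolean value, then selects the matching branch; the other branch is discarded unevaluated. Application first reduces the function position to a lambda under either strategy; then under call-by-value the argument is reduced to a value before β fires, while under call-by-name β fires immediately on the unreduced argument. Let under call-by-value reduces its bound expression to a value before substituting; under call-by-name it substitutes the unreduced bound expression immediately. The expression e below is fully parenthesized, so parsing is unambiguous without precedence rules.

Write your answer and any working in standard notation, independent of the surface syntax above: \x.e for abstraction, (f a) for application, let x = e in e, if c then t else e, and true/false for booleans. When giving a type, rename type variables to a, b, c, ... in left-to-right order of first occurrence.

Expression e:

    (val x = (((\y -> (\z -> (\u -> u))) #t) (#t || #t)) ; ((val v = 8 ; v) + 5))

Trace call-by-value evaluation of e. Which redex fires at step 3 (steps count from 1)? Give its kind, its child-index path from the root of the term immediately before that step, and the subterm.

Answer: beta at 0 : ((\z.(\u.u)) true)

Trace:
step 0: (let x = (((\y.(\z.(\u.u))) true) (true || true)) in ((let v = 8 in v) + 5))
step 1: [beta@0.0] (let x = ((\z.(\u.u)) (true || true)) in ((let v = 8 in v) + 5))
step 2: [delta@0.1] (let x = ((\z.(\u.u)) true) in ((let v = 8 in v) + 5))
step 3: [beta@0] (let x = (\u.u) in ((let v = 8 in v) + 5))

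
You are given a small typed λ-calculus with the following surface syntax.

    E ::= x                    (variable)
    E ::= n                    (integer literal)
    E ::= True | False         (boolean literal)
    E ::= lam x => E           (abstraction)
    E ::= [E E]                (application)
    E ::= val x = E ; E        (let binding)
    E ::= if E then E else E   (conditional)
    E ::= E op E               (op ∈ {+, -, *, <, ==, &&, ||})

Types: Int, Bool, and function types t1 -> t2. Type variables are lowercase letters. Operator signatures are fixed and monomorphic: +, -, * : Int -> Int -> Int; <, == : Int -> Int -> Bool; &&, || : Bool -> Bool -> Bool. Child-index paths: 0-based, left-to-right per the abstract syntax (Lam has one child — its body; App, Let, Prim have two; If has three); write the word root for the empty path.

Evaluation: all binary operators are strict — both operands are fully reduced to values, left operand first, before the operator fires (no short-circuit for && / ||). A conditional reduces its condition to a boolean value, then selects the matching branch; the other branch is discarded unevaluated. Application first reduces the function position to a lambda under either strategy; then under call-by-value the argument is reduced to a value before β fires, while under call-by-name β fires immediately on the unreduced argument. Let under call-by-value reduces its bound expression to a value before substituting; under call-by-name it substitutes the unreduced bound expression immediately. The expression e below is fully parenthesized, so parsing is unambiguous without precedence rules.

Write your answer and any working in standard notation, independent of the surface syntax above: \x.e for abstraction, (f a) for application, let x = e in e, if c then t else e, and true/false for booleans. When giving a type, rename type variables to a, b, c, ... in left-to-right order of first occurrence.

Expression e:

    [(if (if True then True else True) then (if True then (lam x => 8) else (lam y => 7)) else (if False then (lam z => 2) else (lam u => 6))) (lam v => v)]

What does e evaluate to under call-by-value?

Working:
step 0: ((if (if true then true else true) then (if true then (\x.8) else (\y.7)) else (if false then (\z.2) else (\u.6))) (\v.v))
step 1: [if@0.0] ((if true then (if true then (\x.8) else (\y.7)) else (if false then (\z.2) else (\u.6))) (\v.v))
step 2: [if@0] ((if true then (\x.8) else (\y.7)) (\v.v))
step 3: [if@0] ((\x.8) (\v.v))
step 4: [beta@root] 8

Answer: 8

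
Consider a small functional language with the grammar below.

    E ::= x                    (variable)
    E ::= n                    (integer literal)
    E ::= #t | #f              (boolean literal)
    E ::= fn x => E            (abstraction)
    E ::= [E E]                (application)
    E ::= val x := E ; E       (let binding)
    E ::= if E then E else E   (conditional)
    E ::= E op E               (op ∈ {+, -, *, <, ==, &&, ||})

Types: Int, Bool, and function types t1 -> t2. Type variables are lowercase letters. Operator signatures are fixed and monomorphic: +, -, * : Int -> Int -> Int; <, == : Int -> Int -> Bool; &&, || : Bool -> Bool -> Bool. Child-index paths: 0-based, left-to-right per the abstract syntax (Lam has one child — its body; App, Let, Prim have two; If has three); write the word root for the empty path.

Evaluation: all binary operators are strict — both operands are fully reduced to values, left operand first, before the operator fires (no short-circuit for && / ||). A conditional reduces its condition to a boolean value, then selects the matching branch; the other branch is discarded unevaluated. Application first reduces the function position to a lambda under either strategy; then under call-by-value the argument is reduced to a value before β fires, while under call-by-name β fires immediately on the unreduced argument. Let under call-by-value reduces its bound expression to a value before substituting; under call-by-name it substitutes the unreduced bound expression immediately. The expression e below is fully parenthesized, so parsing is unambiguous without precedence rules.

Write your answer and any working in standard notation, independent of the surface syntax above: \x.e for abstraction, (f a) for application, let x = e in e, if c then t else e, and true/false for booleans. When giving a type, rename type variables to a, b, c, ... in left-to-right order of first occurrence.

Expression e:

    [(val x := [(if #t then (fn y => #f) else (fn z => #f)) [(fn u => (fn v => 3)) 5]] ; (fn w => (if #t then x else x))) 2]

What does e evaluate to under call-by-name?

Trace:
step 0: ((let x = ((if true then (\y.false) else (\z.false)) ((\u.(\v.3)) 5)) in (\w.(if true then x else x))) 2)
step 1: [let@0] ((\w.(if true then ((if true then (\y.false) else (\z.false)) ((\u.(\v.3)) 5)) else ((if true then (\y.false) else (\z.false)) ((\u.(\v.3)) 5)))) 2)
step 2: [beta@root] (if true then ((if true then (\y.false) else (\z.false)) ((\u.(\v.3)) 5)) else ((if true then (\y.false) else (\z.false)) ((\u.(\v.3)) 5)))
step 3: [if@root] ((if true then (\y.false) else (\z.false)) ((\u.(\v.3)) 5))
step 4: [if@0] ((\y.false) ((\u.(\v.3)) 5))
step 5: [beta@root] false

Answer: false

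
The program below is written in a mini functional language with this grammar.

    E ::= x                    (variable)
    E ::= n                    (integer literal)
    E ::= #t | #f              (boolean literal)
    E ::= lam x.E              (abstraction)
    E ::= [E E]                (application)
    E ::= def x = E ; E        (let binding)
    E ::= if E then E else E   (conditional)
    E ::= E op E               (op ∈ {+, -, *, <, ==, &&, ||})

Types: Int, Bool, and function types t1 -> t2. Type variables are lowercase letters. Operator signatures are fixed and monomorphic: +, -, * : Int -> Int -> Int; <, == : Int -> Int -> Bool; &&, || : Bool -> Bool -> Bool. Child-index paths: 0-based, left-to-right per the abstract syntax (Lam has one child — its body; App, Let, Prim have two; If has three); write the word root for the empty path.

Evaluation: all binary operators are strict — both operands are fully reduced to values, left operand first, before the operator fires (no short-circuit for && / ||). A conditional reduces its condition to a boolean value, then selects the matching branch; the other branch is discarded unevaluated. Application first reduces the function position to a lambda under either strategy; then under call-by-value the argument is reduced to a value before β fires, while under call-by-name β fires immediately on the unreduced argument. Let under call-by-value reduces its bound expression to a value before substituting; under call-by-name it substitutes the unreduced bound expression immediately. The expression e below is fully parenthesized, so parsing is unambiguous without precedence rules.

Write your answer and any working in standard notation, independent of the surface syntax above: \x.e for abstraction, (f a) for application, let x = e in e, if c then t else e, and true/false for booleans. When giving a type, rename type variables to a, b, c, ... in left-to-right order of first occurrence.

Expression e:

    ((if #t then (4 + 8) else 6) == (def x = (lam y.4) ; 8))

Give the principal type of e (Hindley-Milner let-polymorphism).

Trace:
  unify Bool ~ Bool
  unify Int ~ Int
  unify Int ~ Int
  unify Int ~ Int
  unify Int ~ Int
\y._ : a -> Int
let x : forall. a -> Int
  unify Int ~ Int

Answer: Bool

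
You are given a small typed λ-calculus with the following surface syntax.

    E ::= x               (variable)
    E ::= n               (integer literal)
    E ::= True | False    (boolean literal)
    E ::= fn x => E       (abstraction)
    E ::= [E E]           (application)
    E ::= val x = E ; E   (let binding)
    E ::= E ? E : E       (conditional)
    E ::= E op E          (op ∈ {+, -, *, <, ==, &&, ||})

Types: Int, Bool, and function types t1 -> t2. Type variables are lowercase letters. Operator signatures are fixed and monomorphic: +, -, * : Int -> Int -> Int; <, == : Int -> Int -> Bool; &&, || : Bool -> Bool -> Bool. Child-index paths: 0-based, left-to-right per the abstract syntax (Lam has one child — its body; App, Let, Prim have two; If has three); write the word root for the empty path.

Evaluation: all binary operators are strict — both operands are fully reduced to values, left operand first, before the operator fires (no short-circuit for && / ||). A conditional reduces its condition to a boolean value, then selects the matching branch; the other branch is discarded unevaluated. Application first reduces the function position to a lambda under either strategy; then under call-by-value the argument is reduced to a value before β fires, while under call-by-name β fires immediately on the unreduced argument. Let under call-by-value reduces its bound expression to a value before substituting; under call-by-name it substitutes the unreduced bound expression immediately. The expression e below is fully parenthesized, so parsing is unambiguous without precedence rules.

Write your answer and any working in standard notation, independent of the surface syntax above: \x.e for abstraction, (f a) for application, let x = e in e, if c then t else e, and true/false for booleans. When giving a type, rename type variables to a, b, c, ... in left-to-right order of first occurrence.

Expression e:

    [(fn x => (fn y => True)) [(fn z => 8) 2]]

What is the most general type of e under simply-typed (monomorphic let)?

Working:
\y._ : b -> Bool
\x._ : a -> b -> Bool
\z._ : c -> Int
  unify c -> Int ~ Int -> d
  unify c ~ Int
  unify Int ~ d
_ _ : Int
  unify a -> b -> Bool ~ Int -> e
  unify a ~ Int
  unify b -> Bool ~ e
_ _ : b -> Bool

Answer: a -> Bool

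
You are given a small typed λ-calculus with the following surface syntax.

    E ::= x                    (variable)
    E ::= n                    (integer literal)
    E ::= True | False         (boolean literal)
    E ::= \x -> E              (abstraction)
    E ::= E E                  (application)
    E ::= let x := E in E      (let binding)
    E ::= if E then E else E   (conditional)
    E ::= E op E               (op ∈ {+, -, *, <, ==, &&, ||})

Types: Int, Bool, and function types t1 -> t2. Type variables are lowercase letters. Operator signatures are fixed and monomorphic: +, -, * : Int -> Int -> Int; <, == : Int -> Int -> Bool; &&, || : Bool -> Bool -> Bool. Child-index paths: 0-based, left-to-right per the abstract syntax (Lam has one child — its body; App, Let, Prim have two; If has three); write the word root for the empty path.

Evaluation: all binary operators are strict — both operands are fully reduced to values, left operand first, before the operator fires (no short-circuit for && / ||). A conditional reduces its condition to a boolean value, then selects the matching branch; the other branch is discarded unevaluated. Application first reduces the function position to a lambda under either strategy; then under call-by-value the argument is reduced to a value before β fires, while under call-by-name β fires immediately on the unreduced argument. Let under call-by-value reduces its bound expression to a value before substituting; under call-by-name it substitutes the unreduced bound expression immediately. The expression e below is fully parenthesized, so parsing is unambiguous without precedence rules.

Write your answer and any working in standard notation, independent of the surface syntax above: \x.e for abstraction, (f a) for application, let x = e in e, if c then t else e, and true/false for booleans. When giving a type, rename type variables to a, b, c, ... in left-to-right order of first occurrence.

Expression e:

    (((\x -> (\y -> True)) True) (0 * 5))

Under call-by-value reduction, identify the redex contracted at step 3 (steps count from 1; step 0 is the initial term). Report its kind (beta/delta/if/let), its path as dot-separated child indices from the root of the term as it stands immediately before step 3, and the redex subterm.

Derivation:
step 0: (((\x.(\y.true)) true) (0 * 5))
step 1: [beta@0] ((\y.true) (0 * 5))
step 2: [delta@1] ((\y.true) 0)
step 3: [beta@root] true

Answer: beta at root : ((\y.true) 0)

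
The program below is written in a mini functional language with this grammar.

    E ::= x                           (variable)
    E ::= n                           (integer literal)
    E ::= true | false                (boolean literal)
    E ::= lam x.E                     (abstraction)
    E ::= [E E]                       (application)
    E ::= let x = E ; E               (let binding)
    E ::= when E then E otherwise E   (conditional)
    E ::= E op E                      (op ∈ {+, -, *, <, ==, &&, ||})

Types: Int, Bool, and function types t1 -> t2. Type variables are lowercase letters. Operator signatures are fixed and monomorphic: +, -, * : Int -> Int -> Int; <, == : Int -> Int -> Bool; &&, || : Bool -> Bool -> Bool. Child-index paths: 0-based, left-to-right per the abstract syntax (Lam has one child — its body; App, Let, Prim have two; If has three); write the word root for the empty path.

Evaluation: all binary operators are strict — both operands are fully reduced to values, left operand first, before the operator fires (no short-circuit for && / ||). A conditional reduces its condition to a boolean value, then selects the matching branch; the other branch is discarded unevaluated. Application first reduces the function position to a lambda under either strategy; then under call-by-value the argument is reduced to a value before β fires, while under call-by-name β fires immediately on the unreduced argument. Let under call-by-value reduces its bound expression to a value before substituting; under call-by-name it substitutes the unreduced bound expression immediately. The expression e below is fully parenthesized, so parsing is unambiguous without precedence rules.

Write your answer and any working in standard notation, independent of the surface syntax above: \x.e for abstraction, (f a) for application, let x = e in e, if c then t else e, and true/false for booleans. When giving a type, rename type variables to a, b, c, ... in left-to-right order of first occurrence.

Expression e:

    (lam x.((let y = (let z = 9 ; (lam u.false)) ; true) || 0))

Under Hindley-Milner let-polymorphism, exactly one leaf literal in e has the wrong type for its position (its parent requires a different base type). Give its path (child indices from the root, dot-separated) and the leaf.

Answer: 0.1 : 0

Working:
let z : Int
\u._ : b -> Bool
let y : forall. b -> Bool
  unify Bool ~ Bool
  unify Int ~ Bool
  FAIL: mismatch Int ~ Bool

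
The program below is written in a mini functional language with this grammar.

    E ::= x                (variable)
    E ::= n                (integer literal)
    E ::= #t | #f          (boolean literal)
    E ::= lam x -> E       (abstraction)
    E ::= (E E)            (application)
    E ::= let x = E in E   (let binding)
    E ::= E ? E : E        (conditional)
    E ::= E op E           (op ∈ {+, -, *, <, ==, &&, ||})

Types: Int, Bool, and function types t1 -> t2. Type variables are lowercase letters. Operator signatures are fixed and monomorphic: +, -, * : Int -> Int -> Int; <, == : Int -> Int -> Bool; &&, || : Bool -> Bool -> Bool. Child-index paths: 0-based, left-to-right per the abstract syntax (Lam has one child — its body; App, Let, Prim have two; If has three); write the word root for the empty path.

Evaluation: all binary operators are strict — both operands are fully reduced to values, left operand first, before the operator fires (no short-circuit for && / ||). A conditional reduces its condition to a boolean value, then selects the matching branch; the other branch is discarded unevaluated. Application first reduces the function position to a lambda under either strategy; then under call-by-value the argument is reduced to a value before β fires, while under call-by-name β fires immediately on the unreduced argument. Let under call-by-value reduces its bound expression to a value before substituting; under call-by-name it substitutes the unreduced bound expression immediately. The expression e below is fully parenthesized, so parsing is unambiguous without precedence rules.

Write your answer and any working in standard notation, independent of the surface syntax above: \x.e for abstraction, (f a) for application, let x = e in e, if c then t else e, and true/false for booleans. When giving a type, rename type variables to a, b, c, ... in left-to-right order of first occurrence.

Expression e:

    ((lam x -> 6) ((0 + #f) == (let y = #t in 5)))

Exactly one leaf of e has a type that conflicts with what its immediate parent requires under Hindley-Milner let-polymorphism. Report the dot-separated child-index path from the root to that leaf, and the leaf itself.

Answer: 1.0.1 : false

Working:
\x._ : a -> Int
  unify Int ~ Int
  unify Bool ~ Int
  FAIL: mismatch Bool ~ Int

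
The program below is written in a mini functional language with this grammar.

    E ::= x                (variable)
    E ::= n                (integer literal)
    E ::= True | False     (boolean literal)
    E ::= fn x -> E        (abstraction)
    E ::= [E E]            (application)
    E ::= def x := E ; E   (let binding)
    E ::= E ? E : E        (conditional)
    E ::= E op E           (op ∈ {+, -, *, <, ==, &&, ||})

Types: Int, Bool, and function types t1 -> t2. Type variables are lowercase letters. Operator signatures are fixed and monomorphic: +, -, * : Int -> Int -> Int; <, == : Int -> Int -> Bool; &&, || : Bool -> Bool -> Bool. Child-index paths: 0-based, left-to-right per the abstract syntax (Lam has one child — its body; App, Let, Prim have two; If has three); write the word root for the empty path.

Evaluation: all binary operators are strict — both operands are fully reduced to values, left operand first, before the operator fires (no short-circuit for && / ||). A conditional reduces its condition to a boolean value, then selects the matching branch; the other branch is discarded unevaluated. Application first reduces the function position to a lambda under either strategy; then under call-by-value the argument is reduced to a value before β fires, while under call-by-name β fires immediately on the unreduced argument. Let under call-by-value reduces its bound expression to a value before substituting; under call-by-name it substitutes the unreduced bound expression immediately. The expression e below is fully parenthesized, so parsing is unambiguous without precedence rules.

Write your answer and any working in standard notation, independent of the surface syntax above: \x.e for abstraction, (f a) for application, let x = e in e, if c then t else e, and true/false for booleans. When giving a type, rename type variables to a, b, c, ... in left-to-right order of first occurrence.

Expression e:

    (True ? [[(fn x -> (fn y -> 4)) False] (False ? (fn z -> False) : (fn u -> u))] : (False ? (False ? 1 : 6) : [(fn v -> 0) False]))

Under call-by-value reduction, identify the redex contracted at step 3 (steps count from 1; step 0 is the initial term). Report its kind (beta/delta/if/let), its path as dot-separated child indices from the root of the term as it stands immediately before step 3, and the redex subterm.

Trace:
step 0: (if true then (((\x.(\y.4)) false) (if false then (\z.false) else (\u.u))) else (if false then (if false then 1 else 6) else ((\v.0) false)))
step 1: [if@root] (((\x.(\y.4)) false) (if false then (\z.false) else (\u.u)))
step 2: [beta@0] ((\y.4) (if false then (\z.false) else (\u.u)))
step 3: [if@1] ((\y.4) (\u.u))

Answer: if at 1 : (if false then (\z.false) else (\u.u))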